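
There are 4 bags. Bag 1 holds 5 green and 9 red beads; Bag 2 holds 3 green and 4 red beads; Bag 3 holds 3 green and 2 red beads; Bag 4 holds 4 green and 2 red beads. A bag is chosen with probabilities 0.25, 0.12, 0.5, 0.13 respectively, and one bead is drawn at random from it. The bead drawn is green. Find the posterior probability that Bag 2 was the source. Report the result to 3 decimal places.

P(green|Bag 1) = 0.3571; P(green|Bag 2) = 0.4286; P(green|Bag 3) = 0.6; P(green|Bag 4) = 0.6667.
Prior × likelihood for each source: 0.25·0.3571=0.08929, 0.12·0.4286=0.05143, 0.5·0.6=0.3000, 0.13·0.6667=0.08667. Summing gives P(green) = 0.52738.
P(Bag 2 | green) = 0.05143 / 0.52738 = 0.098.

Posterior probability ≈ 0.098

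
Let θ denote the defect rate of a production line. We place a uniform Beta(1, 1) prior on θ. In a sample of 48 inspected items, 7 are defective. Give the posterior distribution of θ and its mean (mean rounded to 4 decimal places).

Posterior: Beta(8, 42); mean ≈ 0.1600

The binomial likelihood is conjugate to the Beta prior: with 7 successes and 41 failures, the posterior is Beta(1+7, 1+41) = Beta(8, 42).
E[θ | data] = 8/(8+42) = 0.1600.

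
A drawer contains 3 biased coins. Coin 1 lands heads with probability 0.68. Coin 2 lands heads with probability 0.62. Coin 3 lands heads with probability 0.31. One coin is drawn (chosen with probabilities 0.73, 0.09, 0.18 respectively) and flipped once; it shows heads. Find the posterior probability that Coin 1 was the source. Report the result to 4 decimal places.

Posterior probability ≈ 0.8164

P(heads|C1) = 0.68; P(heads|C2) = 0.62; P(heads|C3) = 0.31.
Prior × likelihood for each source: 0.73·0.68=0.4964, 0.09·0.62=0.05580, 0.18·0.31=0.05580. Summing gives P(heads) = 0.60800.
P(Coin 1 | heads) = 0.4964 / 0.60800 = 0.8164.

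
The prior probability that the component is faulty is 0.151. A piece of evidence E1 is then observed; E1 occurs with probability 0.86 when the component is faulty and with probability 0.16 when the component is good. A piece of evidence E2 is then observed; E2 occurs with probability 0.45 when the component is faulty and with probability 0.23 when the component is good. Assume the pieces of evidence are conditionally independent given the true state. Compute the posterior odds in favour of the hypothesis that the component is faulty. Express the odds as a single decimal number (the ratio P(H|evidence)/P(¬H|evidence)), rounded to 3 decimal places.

Posterior odds ≈ 1.870

Prior odds = 0.151/(1−0.151) = 0.17786. In log-odds, ln(0.17786) = -1.7268.
Add log likelihood ratios: ln(5.3750) + ln(1.9565) = 2.3529.
Posterior log-odds = 0.62615, so posterior odds = exp(0.62615) = 1.8704.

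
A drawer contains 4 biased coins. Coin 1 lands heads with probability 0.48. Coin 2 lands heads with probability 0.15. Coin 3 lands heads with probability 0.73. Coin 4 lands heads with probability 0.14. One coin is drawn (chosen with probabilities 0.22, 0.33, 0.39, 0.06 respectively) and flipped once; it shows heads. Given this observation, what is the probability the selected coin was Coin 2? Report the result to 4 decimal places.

Posterior probability ≈ 0.1104

Tabulate prior·likelihood by source: [1] prior 0.22, lik 0.48, product 0.1056; [2] prior 0.33, lik 0.15, product 0.04950; [3] prior 0.39, lik 0.73, product 0.2847; [4] prior 0.06, lik 0.14, product 0.008400.
Normalizing constant = 0.44820; the posterior for Coin 2 is its product over the sum, 0.04950/0.44820 = 0.1104.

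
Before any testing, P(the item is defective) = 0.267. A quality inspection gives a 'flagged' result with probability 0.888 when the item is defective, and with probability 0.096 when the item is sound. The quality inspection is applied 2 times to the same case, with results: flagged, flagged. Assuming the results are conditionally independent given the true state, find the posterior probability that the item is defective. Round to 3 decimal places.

With H the event that the item is defective, the joint likelihood of the observed sequence is P(data|H) = 0.888·0.888 = 0.78854 and P(data|¬H) = 0.096·0.096 = 0.0092160.
Bayes: P(H|data) = 0.267·0.78854 / (0.267·0.78854 + 0.733·0.0092160) = 0.21054/0.21730 = 0.9689.

Posterior P(H) ≈ 0.969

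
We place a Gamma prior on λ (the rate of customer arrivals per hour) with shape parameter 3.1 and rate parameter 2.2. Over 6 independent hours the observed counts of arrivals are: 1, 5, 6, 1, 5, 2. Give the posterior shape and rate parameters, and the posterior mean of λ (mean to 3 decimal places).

The Poisson likelihood adds the total count to the shape and the number of exposure periods to the rate. Here ∑xᵢ = 20 and n = 6, so shape 3.1→23.1 and rate 2.2→8.2.
E[λ | data] = 23.1/8.2 = 2.817.

Posterior: Gamma(shape=23.1, rate=8.2); mean ≈ 2.817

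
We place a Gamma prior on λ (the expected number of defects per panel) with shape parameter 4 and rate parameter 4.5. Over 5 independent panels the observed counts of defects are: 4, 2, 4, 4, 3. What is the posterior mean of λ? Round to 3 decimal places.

The Poisson likelihood adds the total count to the shape and the number of exposure periods to the rate. Here ∑xᵢ = 17 and n = 5, so shape 4→21 and rate 4.5→9.5.
Posterior mean = shape/rate = 21/9.5 = 2.211.

Posterior mean ≈ 2.211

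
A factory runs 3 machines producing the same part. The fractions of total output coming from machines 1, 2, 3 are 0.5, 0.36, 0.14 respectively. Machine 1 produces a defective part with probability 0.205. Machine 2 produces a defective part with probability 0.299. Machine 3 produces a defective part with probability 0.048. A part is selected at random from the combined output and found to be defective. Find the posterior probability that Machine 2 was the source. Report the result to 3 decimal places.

Tabulate prior·likelihood by source: [1] prior 0.5, lik 0.205, product 0.1025; [2] prior 0.36, lik 0.299, product 0.1076; [3] prior 0.14, lik 0.048, product 0.006720.
Normalizing constant = 0.21686; the posterior for Machine 2 is its product over the sum, 0.1076/0.21686 = 0.496.

Posterior probability ≈ 0.496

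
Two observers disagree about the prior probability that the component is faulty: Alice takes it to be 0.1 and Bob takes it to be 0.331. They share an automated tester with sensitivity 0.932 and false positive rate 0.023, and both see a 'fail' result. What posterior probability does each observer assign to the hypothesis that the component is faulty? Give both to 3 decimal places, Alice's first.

The likelihood ratio for a 'fail' result is 0.932/0.023 = 40.522.
Alice: prior odds 0.1/0.9 = 0.11111; posterior odds 4.5024; posterior probability 0.818.
Bob: prior odds 0.331/0.669 = 0.49477; posterior odds 20.049; posterior probability 0.952.

Alice: 0.818; Bob: 0.952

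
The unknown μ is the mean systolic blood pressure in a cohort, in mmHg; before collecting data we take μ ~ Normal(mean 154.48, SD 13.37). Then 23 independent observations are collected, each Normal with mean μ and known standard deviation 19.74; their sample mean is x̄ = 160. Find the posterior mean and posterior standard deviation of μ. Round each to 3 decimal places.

Posterior mean ≈ 159.522; posterior SD ≈ 3.934

Prior precision 1/τ₀² = 1/13.37² = 0.00559419; data precision n/σ² = 23/19.74² = 0.0590247.
Posterior precision = 0.00559419 + 0.0590247 = 0.0646189, giving posterior SD = 1/√0.0646189 = 3.934.
Posterior mean = (0.00559419·154.48 + 0.0590247·160) / 0.0646189 = 159.522.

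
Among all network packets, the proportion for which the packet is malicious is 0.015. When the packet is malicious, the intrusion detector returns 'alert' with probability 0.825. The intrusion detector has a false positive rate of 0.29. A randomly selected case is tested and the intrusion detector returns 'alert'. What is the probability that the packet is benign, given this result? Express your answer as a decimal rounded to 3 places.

P(¬H | E) ≈ 0.958

Let H be the event that the packet is malicious. P(H) = 0.015, so P(¬H) = 0.985. With E the 'alert' result, P(E|H) = 0.825 and P(E|¬H) = 0.29.
P(E) = 0.825·0.015 + 0.29·0.985 = 0.012375 + 0.28565 = 0.29802.
By Bayes' theorem, P(H|E) = 0.012375 / 0.29802 = 0.042. Hence P(¬H|E) = 1 − 0.042 = 0.958.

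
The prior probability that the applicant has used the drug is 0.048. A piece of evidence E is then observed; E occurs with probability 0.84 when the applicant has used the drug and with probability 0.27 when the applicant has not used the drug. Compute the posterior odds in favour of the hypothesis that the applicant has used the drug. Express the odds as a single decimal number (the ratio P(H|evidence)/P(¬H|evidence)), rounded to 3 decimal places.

Posterior odds ≈ 0.157

Prior odds = 0.048/(1−0.048) = 0.050420. In log-odds, ln(0.050420) = -2.9874.
Add log likelihood ratio: ln(3.1111) = 1.1350.
Posterior log-odds = -1.8524, so posterior odds = exp(-1.8524) = 0.15686.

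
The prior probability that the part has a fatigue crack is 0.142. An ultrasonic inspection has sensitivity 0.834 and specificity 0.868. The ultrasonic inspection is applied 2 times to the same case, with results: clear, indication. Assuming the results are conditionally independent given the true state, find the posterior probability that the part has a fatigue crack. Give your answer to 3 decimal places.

With H the event that the part has a fatigue crack, the joint likelihood of the observed sequence is P(data|H) = 0.166·0.834 = 0.13844 and P(data|¬H) = 0.868·0.132 = 0.11458.
Bayes: P(H|data) = 0.142·0.13844 / (0.142·0.13844 + 0.858·0.11458) = 0.019659/0.11797 = 0.1667.

Posterior P(H) ≈ 0.167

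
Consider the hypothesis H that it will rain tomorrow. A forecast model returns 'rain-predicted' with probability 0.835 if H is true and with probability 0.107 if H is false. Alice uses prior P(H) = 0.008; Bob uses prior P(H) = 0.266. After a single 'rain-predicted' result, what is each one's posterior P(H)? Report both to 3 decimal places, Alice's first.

Alice: 0.059; Bob: 0.739

The likelihood ratio for a 'rain-predicted' result is 0.835/0.107 = 7.8037.
Alice: prior odds 0.008/0.992 = 0.0080645; posterior odds 0.062933; posterior probability 0.059.
Bob: prior odds 0.266/0.734 = 0.36240; posterior odds 2.8281; posterior probability 0.739.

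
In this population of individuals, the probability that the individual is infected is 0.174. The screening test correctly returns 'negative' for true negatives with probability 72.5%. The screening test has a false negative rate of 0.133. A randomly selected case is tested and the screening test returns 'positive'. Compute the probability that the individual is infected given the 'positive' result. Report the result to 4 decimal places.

Write H for 'the individual is infected'. Prior odds H:¬H = 0.174/0.826 = 0.21065. For the 'positive' outcome, the likelihood ratio is 0.867/0.275 = 3.1527.
Posterior odds = 0.21065 × 3.1527 = 0.66413, so P(H|E) = 0.66413/(1+0.66413) = 0.3991.

P(H | E) ≈ 0.3991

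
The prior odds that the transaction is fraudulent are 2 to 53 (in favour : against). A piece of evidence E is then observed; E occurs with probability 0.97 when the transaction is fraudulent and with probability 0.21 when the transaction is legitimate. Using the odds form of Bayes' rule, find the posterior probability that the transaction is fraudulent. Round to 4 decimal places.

Prior odds = 2/53 = 0.037736.
Likelihood ratio for E = 0.97/0.21 = 4.6190.
Posterior odds = prior odds × LR = 0.17430.
Posterior probability = odds/(1+odds) = 0.17430/1.1743 = 0.1484.

Posterior probability ≈ 0.1484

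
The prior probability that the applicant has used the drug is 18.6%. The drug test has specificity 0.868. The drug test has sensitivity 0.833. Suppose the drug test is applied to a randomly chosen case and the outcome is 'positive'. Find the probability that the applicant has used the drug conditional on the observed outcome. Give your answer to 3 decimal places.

P(H | E) ≈ 0.590

Let H be the event that the applicant has used the drug. P(H) = 0.186, so P(¬H) = 0.814. With E the 'positive' result, P(E|H) = 0.833 and P(E|¬H) = 0.132.
P(E) = 0.833·0.186 + 0.132·0.814 = 0.15494 + 0.10745 = 0.26239.
By Bayes' theorem, P(H|E) = 0.15494 / 0.26239 = 0.590.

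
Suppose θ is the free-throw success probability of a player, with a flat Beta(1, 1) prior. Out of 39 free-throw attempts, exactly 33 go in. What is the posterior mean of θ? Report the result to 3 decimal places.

Observing 33 successes and 6 failures updates Beta(1, 1) by adding the success and failure counts to the two shape parameters: α = 1+33 = 34, β = 1+6 = 7.
Posterior mean = α/(α+β) = 34/41 = 0.829.

Posterior mean ≈ 0.829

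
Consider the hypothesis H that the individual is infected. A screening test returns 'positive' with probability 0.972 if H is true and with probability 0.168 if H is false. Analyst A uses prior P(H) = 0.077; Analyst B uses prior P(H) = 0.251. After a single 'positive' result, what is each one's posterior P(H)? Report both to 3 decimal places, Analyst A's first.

P('+'|H) = 0.972, P('+'|¬H) = 0.168.
Analyst A: numerator 0.972·0.077 = 0.074844; evidence = 0.074844+0.168·0.923 = 0.22991; posterior = 0.326.
Analyst B: numerator 0.972·0.251 = 0.24397; evidence = 0.24397+0.168·0.749 = 0.36980; posterior = 0.660.

Analyst A: 0.326; Analyst B: 0.660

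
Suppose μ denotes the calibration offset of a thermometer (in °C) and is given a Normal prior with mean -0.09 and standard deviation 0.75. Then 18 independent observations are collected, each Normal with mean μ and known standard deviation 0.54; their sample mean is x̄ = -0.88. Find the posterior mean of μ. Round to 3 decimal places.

Posterior mean ≈ -0.858

With known σ, the Normal prior is conjugate. Weight on the data is w = (n/σ²)/(n/σ² + 1/τ₀²) = 61.7284/(61.7284+1.77778) = 0.97201.
Posterior mean = w·x̄ + (1−w)·μ₀ = 0.97201·-0.88 + 0.027994·-0.09 = -0.858.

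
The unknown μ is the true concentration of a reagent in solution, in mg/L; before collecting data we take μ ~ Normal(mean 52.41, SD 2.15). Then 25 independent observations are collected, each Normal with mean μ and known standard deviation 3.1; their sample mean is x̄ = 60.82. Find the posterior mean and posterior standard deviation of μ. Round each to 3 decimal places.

Prior precision 1/τ₀² = 1/2.15² = 0.216333; data precision n/σ² = 25/3.1² = 2.60146.
Posterior precision = 0.216333 + 2.60146 = 2.81779, giving posterior SD = 1/√2.81779 = 0.596.
Posterior mean = (0.216333·52.41 + 2.60146·60.82) / 2.81779 = 60.174.

Posterior mean ≈ 60.174; posterior SD ≈ 0.596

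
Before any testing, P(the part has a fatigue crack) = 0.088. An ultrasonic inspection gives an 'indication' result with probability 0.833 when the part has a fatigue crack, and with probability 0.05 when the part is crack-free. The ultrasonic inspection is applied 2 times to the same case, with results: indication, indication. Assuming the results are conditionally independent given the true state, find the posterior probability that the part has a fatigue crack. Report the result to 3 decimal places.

Posterior P(H) ≈ 0.964

Let H be the event that the part has a fatigue crack; start with P(H) = 0.088. P('indication'|H) = 0.833, P('indication'|¬H) = 0.05.
Update on result 1 ('indication'): P(H) ← 0.833·0.0880 / (0.833·0.0880 + 0.05·0.9120) = 0.073304/0.11890 = 0.6165.
Update on result 2 ('indication'): P(H) ← 0.833·0.6165 / (0.833·0.6165 + 0.05·0.3835) = 0.51354/0.53272 = 0.9640.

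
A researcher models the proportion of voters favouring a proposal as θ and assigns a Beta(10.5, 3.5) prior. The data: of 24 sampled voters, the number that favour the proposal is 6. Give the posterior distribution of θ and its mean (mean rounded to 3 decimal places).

Observing 6 successes and 18 failures updates Beta(10.5, 3.5) by adding the success and failure counts to the two shape parameters: α = 10.5+6 = 16.5, β = 3.5+18 = 21.5.
E[θ | data] = 16.5/(16.5+21.5) = 0.434.

Posterior: Beta(16.5, 21.5); mean ≈ 0.434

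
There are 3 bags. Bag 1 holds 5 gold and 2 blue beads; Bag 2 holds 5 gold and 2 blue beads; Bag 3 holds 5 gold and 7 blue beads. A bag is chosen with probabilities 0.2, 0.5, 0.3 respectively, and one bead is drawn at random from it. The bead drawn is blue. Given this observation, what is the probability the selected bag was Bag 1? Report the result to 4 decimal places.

Tabulate prior·likelihood by source: [1] prior 0.2, lik 0.2857, product 0.05714; [2] prior 0.5, lik 0.2857, product 0.1429; [3] prior 0.3, lik 0.5833, product 0.1750.
Normalizing constant = 0.37500; the posterior for Bag 1 is its product over the sum, 0.05714/0.37500 = 0.1524.

Posterior probability ≈ 0.1524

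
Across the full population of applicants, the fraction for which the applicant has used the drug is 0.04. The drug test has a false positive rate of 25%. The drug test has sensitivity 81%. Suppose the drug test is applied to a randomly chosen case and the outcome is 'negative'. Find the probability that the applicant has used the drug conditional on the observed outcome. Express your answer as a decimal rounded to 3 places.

Write H for 'the applicant has used the drug'. Prior odds H:¬H = 0.04/0.96 = 0.041667. For the 'negative' outcome, the likelihood ratio is 0.19/0.75 = 0.25333.
Posterior odds = 0.041667 × 0.25333 = 0.010556, so P(H|E) = 0.010556/(1+0.010556) = 0.010.

P(H | E) ≈ 0.010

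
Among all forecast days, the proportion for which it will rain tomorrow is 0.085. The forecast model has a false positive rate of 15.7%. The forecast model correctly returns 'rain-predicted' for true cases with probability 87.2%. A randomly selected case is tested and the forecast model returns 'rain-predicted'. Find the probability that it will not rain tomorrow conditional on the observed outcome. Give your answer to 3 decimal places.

Write H for 'it will rain tomorrow'. Prior odds H:¬H = 0.085/0.915 = 0.092896. For the 'rain-predicted' outcome, the likelihood ratio is 0.872/0.157 = 5.5541.
Posterior odds = 0.092896 × 5.5541 = 0.51596, so P(H|E) = 0.51596/(1+0.51596) = 0.340. Then P(¬H|E) = 1 − 0.340 = 0.660.

P(¬H | E) ≈ 0.660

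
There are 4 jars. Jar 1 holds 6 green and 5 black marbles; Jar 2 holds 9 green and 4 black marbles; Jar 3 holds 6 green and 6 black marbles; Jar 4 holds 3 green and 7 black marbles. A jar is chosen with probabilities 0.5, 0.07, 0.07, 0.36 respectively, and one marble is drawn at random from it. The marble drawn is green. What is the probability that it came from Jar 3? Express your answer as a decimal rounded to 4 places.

Posterior probability ≈ 0.0754

P(green|Jar 1) = 0.5455; P(green|Jar 2) = 0.6923; P(green|Jar 3) = 0.5; P(green|Jar 4) = 0.3.
Prior × likelihood for each source: 0.5·0.5455=0.2727, 0.07·0.6923=0.04846, 0.07·0.5=0.03500, 0.36·0.3=0.1080. Summing gives P(green) = 0.46419.
P(Jar 3 | green) = 0.03500 / 0.46419 = 0.0754.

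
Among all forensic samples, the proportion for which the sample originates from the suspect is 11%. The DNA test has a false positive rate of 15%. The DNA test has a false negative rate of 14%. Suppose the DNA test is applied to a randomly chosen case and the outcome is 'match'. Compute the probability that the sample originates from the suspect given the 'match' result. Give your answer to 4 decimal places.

P(H | E) ≈ 0.4147

Let H be the event that the sample originates from the suspect. P(H) = 0.11, so P(¬H) = 0.89. With E the 'match' result, P(E|H) = 0.86 and P(E|¬H) = 0.15.
P(E) = 0.86·0.11 + 0.15·0.89 = 0.094600 + 0.13350 = 0.22810.
By Bayes' theorem, P(H|E) = 0.094600 / 0.22810 = 0.4147.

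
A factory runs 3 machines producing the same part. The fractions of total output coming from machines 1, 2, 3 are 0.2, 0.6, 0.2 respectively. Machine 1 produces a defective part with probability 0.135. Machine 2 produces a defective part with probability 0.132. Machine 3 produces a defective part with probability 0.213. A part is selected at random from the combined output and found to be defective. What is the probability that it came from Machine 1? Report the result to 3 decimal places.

P(defective|M1) = 0.135; P(defective|M2) = 0.132; P(defective|M3) = 0.213.
Prior × likelihood for each source: 0.2·0.135=0.02700, 0.6·0.132=0.07920, 0.2·0.213=0.04260. Summing gives P(defective) = 0.14880.
P(Machine 1 | defective) = 0.02700 / 0.14880 = 0.181.

Posterior probability ≈ 0.181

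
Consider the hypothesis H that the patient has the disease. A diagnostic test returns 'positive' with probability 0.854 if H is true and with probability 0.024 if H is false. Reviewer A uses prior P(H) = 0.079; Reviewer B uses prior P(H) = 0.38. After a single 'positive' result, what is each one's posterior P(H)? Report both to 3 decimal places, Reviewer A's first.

Reviewer A: 0.753; Reviewer B: 0.956

The likelihood ratio for a 'positive' result is 0.854/0.024 = 35.583.
Reviewer A: prior odds 0.079/0.921 = 0.085776; posterior odds 3.0522; posterior probability 0.753.
Reviewer B: prior odds 0.38/0.62 = 0.61290; posterior odds 21.809; posterior probability 0.956.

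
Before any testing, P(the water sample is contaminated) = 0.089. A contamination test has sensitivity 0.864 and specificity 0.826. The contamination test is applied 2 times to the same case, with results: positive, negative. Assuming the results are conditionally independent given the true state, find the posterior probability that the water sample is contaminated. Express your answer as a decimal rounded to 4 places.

Posterior P(H) ≈ 0.0740

Let H be the event that the water sample is contaminated; start with P(H) = 0.089. P('positive'|H) = 0.864, P('positive'|¬H) = 0.174.
Update on result 1 ('positive'): P(H) ← 0.864·0.0890 / (0.864·0.0890 + 0.174·0.9110) = 0.076896/0.23541 = 0.3266.
Update on result 2 ('negative'): P(H) ← 0.136·0.3266 / (0.136·0.3266 + 0.826·0.6734) = 0.044424/0.60061 = 0.0740.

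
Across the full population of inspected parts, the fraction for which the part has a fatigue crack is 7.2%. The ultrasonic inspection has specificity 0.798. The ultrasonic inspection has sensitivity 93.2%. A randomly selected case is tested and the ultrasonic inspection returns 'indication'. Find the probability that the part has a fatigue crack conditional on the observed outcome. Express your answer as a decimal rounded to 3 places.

P(H | E) ≈ 0.264

Write H for 'the part has a fatigue crack'. Prior odds H:¬H = 0.072/0.928 = 0.077586. For the 'indication' outcome, the likelihood ratio is 0.932/0.202 = 4.6139.
Posterior odds = 0.077586 × 4.6139 = 0.35797, so P(H|E) = 0.35797/(1+0.35797) = 0.264.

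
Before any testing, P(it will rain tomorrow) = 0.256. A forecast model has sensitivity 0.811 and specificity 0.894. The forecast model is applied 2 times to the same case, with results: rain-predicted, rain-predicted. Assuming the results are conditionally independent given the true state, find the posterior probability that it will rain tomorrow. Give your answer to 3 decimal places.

Posterior P(H) ≈ 0.953

Let H be the event that it will rain tomorrow; start with P(H) = 0.256. P('rain-predicted'|H) = 0.811, P('rain-predicted'|¬H) = 0.106.
Update on result 1 ('rain-predicted'): P(H) ← 0.811·0.2560 / (0.811·0.2560 + 0.106·0.7440) = 0.20762/0.28648 = 0.7247.
Update on result 2 ('rain-predicted'): P(H) ← 0.811·0.7247 / (0.811·0.7247 + 0.106·0.2753) = 0.58774/0.61692 = 0.9527.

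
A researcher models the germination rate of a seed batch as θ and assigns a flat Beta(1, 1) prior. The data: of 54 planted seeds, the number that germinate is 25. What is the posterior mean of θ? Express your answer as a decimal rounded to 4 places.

The binomial likelihood is conjugate to the Beta prior: with 25 successes and 29 failures, the posterior is Beta(1+25, 1+29) = Beta(26, 30).
Posterior mean = α/(α+β) = 26/56 = 0.4643.

Posterior mean ≈ 0.4643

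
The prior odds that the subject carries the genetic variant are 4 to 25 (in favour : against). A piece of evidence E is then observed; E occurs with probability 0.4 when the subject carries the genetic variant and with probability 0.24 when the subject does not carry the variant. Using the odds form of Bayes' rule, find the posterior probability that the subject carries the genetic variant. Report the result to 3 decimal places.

Posterior probability ≈ 0.211

Prior odds = 4/25 = 0.16000. In log-odds, ln(0.16000) = -1.8326.
Add log likelihood ratio: ln(1.6667) = 0.51083.
Posterior log-odds = -1.3218, so posterior odds = exp(-1.3218) = 0.26667. Converting, P(H|E) = 0.26667/1.2667 = 0.211.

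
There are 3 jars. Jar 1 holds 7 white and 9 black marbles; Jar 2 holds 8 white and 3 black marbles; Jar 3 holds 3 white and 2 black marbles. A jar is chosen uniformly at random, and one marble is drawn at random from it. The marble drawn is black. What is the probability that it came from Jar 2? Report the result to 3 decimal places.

P(black|Jar 1) = 0.5625; P(black|Jar 2) = 0.2727; P(black|Jar 3) = 0.4.
Prior × likelihood for each source: 0.333333·0.5625=0.1875, 0.333333·0.2727=0.09091, 0.333333·0.4=0.1333. Summing gives P(black) = 0.41174.
P(Jar 2 | black) = 0.09091 / 0.41174 = 0.221.

Posterior probability ≈ 0.221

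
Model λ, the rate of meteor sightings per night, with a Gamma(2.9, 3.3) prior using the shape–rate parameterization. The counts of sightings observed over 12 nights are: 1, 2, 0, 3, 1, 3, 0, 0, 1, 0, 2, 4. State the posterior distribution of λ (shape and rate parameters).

Posterior: Gamma(shape=19.9, rate=15.3)

The Poisson likelihood adds the total count to the shape and the number of exposure periods to the rate. Here ∑xᵢ = 17 and n = 12, so shape 2.9→19.9 and rate 3.3→15.3.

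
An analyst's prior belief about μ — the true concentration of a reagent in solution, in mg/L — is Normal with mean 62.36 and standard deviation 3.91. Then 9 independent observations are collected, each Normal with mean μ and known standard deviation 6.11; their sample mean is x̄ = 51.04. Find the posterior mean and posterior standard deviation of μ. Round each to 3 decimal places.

With known σ, the Normal prior is conjugate. Weight on the data is w = (n/σ²)/(n/σ² + 1/τ₀²) = 0.241079/(0.241079+0.0654104) = 0.78658.
Posterior mean = w·x̄ + (1−w)·μ₀ = 0.78658·51.04 + 0.21342·62.36 = 53.456. Posterior variance = 1/(0.241079+0.0654104) = 3.26275, so SD = 1.806.

Posterior mean ≈ 53.456; posterior SD ≈ 1.806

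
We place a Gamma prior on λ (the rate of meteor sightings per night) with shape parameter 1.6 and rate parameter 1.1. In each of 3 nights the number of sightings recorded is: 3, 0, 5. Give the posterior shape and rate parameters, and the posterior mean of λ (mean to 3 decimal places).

The Poisson likelihood adds the total count to the shape and the number of exposure periods to the rate. Here ∑xᵢ = 8 and n = 3, so shape 1.6→9.6 and rate 1.1→4.1.
Posterior mean = shape/rate = 9.6/4.1 = 2.341.

Posterior: Gamma(shape=9.6, rate=4.1); mean ≈ 2.341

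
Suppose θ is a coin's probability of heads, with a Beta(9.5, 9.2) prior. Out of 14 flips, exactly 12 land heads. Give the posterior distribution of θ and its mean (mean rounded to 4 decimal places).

Posterior: Beta(21.5, 11.2); mean ≈ 0.6575

The binomial likelihood is conjugate to the Beta prior: with 12 successes and 2 failures, the posterior is Beta(9.5+12, 9.2+2) = Beta(21.5, 11.2).
Posterior mean = α/(α+β) = 21.5/32.7 = 0.6575.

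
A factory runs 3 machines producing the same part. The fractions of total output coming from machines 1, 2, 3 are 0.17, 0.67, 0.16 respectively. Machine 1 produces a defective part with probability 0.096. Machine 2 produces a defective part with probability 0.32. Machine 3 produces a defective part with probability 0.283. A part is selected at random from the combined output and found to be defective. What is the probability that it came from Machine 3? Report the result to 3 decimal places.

Posterior probability ≈ 0.164

P(defective|M1) = 0.096; P(defective|M2) = 0.32; P(defective|M3) = 0.283.
Prior × likelihood for each source: 0.17·0.096=0.01632, 0.67·0.32=0.2144, 0.16·0.283=0.04528. Summing gives P(defective) = 0.27600.
P(Machine 3 | defective) = 0.04528 / 0.27600 = 0.164.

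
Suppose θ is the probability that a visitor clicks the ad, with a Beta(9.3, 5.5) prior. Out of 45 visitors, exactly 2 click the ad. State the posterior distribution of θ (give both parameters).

The binomial likelihood is conjugate to the Beta prior: with 2 successes and 43 failures, the posterior is Beta(9.3+2, 5.5+43) = Beta(11.3, 48.5).

Posterior: Beta(11.3, 48.5)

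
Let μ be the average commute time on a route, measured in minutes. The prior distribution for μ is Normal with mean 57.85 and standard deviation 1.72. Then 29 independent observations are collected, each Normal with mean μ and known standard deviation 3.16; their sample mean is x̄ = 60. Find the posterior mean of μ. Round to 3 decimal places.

With known σ, the Normal prior is conjugate. Weight on the data is w = (n/σ²)/(n/σ² + 1/τ₀²) = 2.90418/(2.90418+0.338021) = 0.89574.
Posterior mean = w·x̄ + (1−w)·μ₀ = 0.89574·60 + 0.10426·57.85 = 59.776.

Posterior mean ≈ 59.776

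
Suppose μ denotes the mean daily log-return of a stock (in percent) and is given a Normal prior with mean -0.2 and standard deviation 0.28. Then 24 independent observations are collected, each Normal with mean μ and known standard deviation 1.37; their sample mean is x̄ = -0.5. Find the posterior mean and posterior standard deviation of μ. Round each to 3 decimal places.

Posterior mean ≈ -0.350; posterior SD ≈ 0.198

With known σ, the Normal prior is conjugate. Weight on the data is w = (n/σ²)/(n/σ² + 1/τ₀²) = 12.7870/(12.7870+12.7551) = 0.50063.
Posterior mean = w·x̄ + (1−w)·μ₀ = 0.50063·-0.5 + 0.49937·-0.2 = -0.350. Posterior variance = 1/(12.7870+12.7551) = 0.0391510, so SD = 0.198.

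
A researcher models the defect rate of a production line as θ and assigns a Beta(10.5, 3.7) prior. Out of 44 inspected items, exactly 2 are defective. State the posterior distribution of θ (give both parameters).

Observing 2 successes and 42 failures updates Beta(10.5, 3.7) by adding the success and failure counts to the two shape parameters: α = 10.5+2 = 12.5, β = 3.7+42 = 45.7.

Posterior: Beta(12.5, 45.7)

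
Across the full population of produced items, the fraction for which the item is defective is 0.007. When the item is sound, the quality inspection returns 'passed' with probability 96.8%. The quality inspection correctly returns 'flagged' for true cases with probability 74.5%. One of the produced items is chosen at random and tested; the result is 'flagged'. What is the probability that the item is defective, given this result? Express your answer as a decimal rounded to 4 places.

Let H be the event that the item is defective. P(H) = 0.007, so P(¬H) = 0.993. With E the 'flagged' result, P(E|H) = 0.745 and P(E|¬H) = 0.032.
P(E) = 0.745·0.007 + 0.032·0.993 = 0.0052150 + 0.031776 = 0.036991.
By Bayes' theorem, P(H|E) = 0.0052150 / 0.036991 = 0.1410.

P(H | E) ≈ 0.1410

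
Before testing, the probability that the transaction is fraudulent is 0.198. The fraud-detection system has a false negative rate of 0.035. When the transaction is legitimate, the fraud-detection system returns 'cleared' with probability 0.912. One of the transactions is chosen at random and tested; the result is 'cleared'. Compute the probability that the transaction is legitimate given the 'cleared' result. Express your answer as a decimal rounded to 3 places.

Write H for 'the transaction is fraudulent'. Prior odds H:¬H = 0.198/0.802 = 0.24688. For the 'cleared' outcome, the likelihood ratio is 0.035/0.912 = 0.038377.
Posterior odds = 0.24688 × 0.038377 = 0.0094747, so P(H|E) = 0.0094747/(1+0.0094747) = 0.009. Then P(¬H|E) = 1 − 0.009 = 0.991.

P(¬H | E) ≈ 0.991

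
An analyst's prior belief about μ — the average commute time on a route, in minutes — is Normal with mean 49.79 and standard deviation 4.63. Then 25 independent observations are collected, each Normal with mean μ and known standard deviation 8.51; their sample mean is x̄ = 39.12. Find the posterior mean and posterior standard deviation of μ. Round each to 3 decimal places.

Posterior mean ≈ 40.390; posterior SD ≈ 1.597

With known σ, the Normal prior is conjugate. Weight on the data is w = (n/σ²)/(n/σ² + 1/τ₀²) = 0.345208/(0.345208+0.0466485) = 0.88096.
Posterior mean = w·x̄ + (1−w)·μ₀ = 0.88096·39.12 + 0.11904·49.79 = 40.390. Posterior variance = 1/(0.345208+0.0466485) = 2.55195, so SD = 1.597.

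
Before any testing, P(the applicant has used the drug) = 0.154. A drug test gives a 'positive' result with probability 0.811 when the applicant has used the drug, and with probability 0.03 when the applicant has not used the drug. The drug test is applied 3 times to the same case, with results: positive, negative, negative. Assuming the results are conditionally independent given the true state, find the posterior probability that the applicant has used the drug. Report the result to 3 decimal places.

Posterior P(H) ≈ 0.157

Let H be the event that the applicant has used the drug; start with P(H) = 0.154. P('positive'|H) = 0.811, P('positive'|¬H) = 0.03.
Update on result 1 ('positive'): P(H) ← 0.811·0.1540 / (0.811·0.1540 + 0.03·0.8460) = 0.12489/0.15027 = 0.8311.
Update on result 2 ('negative'): P(H) ← 0.189·0.8311 / (0.189·0.8311 + 0.97·0.1689) = 0.15708/0.32090 = 0.4895.
Update on result 3 ('negative'): P(H) ← 0.189·0.4895 / (0.189·0.4895 + 0.97·0.5105) = 0.092514/0.58771 = 0.1574.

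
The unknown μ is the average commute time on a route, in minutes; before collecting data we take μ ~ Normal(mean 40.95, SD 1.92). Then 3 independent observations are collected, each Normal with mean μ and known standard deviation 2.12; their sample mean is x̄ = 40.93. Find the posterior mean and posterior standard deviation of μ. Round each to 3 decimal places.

Posterior mean ≈ 40.936; posterior SD ≈ 1.032

With known σ, the Normal prior is conjugate. Weight on the data is w = (n/σ²)/(n/σ² + 1/τ₀²) = 0.667497/(0.667497+0.271267) = 0.71104.
Posterior mean = w·x̄ + (1−w)·μ₀ = 0.71104·40.93 + 0.28896·40.95 = 40.936. Posterior variance = 1/(0.667497+0.271267) = 1.06523, so SD = 1.032.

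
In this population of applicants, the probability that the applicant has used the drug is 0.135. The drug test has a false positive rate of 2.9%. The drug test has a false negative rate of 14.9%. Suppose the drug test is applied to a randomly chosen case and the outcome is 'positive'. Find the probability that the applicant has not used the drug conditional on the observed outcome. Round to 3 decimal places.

P(¬H | E) ≈ 0.179

Let H be the event that the applicant has used the drug. P(H) = 0.135, so P(¬H) = 0.865. With E the 'positive' result, P(E|H) = 0.851 and P(E|¬H) = 0.029.
P(E) = 0.851·0.135 + 0.029·0.865 = 0.11489 + 0.025085 = 0.13997.
By Bayes' theorem, P(H|E) = 0.11489 / 0.13997 = 0.821. Hence P(¬H|E) = 1 − 0.821 = 0.179.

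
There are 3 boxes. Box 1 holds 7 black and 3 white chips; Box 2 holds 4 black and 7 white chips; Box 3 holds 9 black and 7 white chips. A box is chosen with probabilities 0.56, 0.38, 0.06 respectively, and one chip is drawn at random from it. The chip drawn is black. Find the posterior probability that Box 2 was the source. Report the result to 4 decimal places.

P(black|Box 1) = 0.7; P(black|Box 2) = 0.3636; P(black|Box 3) = 0.5625.
Prior × likelihood for each source: 0.56·0.7=0.3920, 0.38·0.3636=0.1382, 0.06·0.5625=0.03375. Summing gives P(black) = 0.56393.
P(Box 2 | black) = 0.1382 / 0.56393 = 0.2450.

Posterior probability ≈ 0.2450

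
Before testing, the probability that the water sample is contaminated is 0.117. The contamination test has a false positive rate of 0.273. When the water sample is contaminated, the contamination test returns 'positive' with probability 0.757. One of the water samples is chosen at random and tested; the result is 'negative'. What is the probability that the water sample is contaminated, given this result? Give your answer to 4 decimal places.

Let H be the event that the water sample is contaminated. P(H) = 0.117, so P(¬H) = 0.883. With E the 'negative' result, P(E|H) = 0.243 and P(E|¬H) = 0.727.
P(E) = 0.243·0.117 + 0.727·0.883 = 0.028431 + 0.64194 = 0.67037.
By Bayes' theorem, P(H|E) = 0.028431 / 0.67037 = 0.0424.

P(H | E) ≈ 0.0424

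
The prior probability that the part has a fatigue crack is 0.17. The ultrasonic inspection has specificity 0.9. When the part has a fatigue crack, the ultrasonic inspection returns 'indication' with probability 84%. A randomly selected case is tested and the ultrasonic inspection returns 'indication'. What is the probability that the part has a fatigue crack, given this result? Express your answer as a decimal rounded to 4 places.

P(H | E) ≈ 0.6324

Let H be the event that the part has a fatigue crack. P(H) = 0.17, so P(¬H) = 0.83. With E the 'indication' result, P(E|H) = 0.84 and P(E|¬H) = 0.1.
P(E) = 0.84·0.17 + 0.1·0.83 = 0.14280 + 0.083000 = 0.22580.
By Bayes' theorem, P(H|E) = 0.14280 / 0.22580 = 0.6324.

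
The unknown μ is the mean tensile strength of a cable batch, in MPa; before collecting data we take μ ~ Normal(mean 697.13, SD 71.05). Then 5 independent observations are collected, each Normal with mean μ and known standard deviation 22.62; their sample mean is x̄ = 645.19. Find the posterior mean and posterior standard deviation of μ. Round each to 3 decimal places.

Prior precision 1/τ₀² = 1/71.05² = 0.00019809; data precision n/σ² = 5/22.62² = 0.00977203.
Posterior precision = 0.00019809 + 0.00977203 = 0.00997012, giving posterior SD = 1/√0.00997012 = 10.015.
Posterior mean = (0.00019809·697.13 + 0.00977203·645.19) / 0.00997012 = 646.222.

Posterior mean ≈ 646.222; posterior SD ≈ 10.015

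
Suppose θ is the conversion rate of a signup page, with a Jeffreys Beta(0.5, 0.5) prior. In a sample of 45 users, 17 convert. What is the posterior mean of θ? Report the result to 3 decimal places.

The binomial likelihood is conjugate to the Beta prior: with 17 successes and 28 failures, the posterior is Beta(0.5+17, 0.5+28) = Beta(17.5, 28.5).
Posterior mean = α/(α+β) = 17.5/46 = 0.380.

Posterior mean ≈ 0.380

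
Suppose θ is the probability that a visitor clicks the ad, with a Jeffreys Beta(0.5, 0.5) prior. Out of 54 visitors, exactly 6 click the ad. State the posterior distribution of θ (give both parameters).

Posterior: Beta(6.5, 48.5)

Observing 6 successes and 48 failures updates Beta(0.5, 0.5) by adding the success and failure counts to the two shape parameters: α = 0.5+6 = 6.5, β = 0.5+48 = 48.5.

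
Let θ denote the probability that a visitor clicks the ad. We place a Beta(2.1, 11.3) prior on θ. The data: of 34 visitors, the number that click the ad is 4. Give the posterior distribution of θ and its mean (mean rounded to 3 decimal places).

The binomial likelihood is conjugate to the Beta prior: with 4 successes and 30 failures, the posterior is Beta(2.1+4, 11.3+30) = Beta(6.1, 41.3).
Posterior mean = α/(α+β) = 6.1/47.4 = 0.129.

Posterior: Beta(6.1, 41.3); mean ≈ 0.129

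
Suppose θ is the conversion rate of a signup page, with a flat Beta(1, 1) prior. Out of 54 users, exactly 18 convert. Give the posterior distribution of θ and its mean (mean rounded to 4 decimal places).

Observing 18 successes and 36 failures updates Beta(1, 1) by adding the success and failure counts to the two shape parameters: α = 1+18 = 19, β = 1+36 = 37.
Posterior mean = α/(α+β) = 19/56 = 0.3393.

Posterior: Beta(19, 37); mean ≈ 0.3393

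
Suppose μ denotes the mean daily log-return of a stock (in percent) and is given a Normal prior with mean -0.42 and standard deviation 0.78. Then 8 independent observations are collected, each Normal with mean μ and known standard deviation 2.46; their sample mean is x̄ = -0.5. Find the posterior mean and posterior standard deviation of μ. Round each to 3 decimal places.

Prior precision 1/τ₀² = 1/0.78² = 1.64366; data precision n/σ² = 8/2.46² = 1.32196.
Posterior precision = 1.64366 + 1.32196 = 2.96562, giving posterior SD = 1/√2.96562 = 0.581.
Posterior mean = (1.64366·-0.42 + 1.32196·-0.5) / 2.96562 = -0.456.

Posterior mean ≈ -0.456; posterior SD ≈ 0.581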